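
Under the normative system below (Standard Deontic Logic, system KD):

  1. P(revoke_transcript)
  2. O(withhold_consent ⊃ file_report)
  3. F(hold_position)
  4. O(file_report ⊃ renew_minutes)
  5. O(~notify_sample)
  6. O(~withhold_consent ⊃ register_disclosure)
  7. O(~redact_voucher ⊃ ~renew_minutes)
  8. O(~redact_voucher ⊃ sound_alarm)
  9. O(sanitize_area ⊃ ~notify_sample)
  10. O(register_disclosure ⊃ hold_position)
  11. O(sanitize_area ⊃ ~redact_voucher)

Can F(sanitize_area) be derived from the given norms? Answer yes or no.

Premise 3 is F(hold_position), i.e. O(~hold_position).
The contrapositive of premise 10 (O(register_disclosure ⊃ hold_position)) is O(~hold_position ⊃ ~register_disclosure), and O(~hold_position) is already established, so O(~register_disclosure).
Premise 6, O(~withhold_consent ⊃ register_disclosure), contraposes to O(~register_disclosure ⊃ withhold_consent); with O(~register_disclosure) we get O(withhold_consent).
Premise 2 is O(withhold_consent ⊃ file_report); since O(withhold_consent), deontic closure gives O(file_report).
Applying K to premise 4 (O(file_report ⊃ renew_minutes)) and O(file_report) yields O(renew_minutes).
The contrapositive of premise 7 (O(~redact_voucher ⊃ ~renew_minutes)) is O(renew_minutes ⊃ redact_voucher), and O(renew_minutes) is already established, so O(redact_voucher).
The contrapositive of premise 11 (O(sanitize_area ⊃ ~redact_voucher)) is O(redact_voucher ⊃ ~sanitize_area), and O(redact_voucher) is already established, so O(~sanitize_area).
Premises 1, 5, 8, 9 do not contribute to this derivation.
So O(~sanitize_area) holds, i.e. F(sanitize_area). The claim follows.

Yes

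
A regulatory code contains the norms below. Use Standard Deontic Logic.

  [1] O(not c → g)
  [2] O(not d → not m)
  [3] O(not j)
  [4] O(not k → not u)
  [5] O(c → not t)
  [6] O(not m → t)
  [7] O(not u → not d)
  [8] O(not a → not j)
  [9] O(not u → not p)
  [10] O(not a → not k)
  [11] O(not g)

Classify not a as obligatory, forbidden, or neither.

Premise 11 states O(not g) outright.
Premise 1, O(not c → g), contraposes to O(not g → c); with O(not g) we get O(c).
With premise 5, O(c → not t), the K-axiom yields O(not t).
Premise 6, O(not m → t), contraposes to O(not t → m); with O(not t) we get O(m).
The contrapositive of premise 2 (O(not d → not m)) is O(m → d), and O(m) is already established, so O(d).
The contrapositive of premise 7 (O(not u → not d)) is O(d → u), and O(d) is already established, so O(u).
The contrapositive of premise 4 (O(not k → not u)) is O(u → k), and O(u) is already established, so O(k).
The contrapositive of premise 10 (O(not a → not k)) is O(k → a), and O(k) is already established, so O(a).
Premises 3, 8, 9 do not contribute to this derivation.
Thus O(a), which is F(not a): not a is forbidden.

Forbidden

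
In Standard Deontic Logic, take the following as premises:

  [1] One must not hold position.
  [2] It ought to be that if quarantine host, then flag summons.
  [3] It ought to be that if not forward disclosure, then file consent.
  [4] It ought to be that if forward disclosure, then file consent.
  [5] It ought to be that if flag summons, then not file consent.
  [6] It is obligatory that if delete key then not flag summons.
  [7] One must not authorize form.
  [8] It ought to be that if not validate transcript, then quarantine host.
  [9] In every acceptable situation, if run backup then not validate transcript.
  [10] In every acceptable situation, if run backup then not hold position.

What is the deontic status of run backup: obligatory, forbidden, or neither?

By case analysis on forward_disclosure: premise 4 gives O(forward_disclosure → file_consent) and premise 3 gives O(¬forward_disclosure → file_consent), so O(file_consent) either way.
Premise 5, O(flag_summons → ¬file_consent), contraposes to O(file_consent → ¬flag_summons); with O(file_consent) we get O(¬flag_summons).
Premise 2 is O(quarantine_host → flag_summons); contrapositively O(¬flag_summons → ¬quarantine_host). Since O(¬flag_summons) holds, K gives O(¬quarantine_host).
Premise 8, O(¬validate_transcript → quarantine_host), contraposes to O(¬quarantine_host → validate_transcript); with O(¬quarantine_host) we get O(validate_transcript).
Premise 9 is O(run_backup → ¬validate_transcript); contrapositively O(validate_transcript → ¬run_backup). Since O(validate_transcript) holds, K gives O(¬run_backup).
Premises 1, 6, 7, 10 do not contribute to this derivation.
Thus O(¬run_backup), which is F(run_backup): run_backup is forbidden.

Forbidden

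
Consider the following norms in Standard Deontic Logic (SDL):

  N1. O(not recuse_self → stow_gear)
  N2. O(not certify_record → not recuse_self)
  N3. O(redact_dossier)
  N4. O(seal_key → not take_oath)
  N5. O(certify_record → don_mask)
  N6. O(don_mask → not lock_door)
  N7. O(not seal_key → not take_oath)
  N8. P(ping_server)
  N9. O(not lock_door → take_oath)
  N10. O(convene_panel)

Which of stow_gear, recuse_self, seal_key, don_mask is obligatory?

stow_gear

Premises 7 and 4 are O(not seal_key → not take_oath) and O(seal_key → not take_oath); every ideal world satisfies not seal_key or seal_key, so in either case not take_oath holds — hence O(not take_oath).
Premise 9, O(not lock_door → take_oath), contraposes to O(not take_oath → lock_door); with O(not take_oath) we get O(lock_door).
Premise 6 is O(don_mask → not lock_door); contrapositively O(lock_door → not don_mask). Since O(lock_door) holds, K gives O(not don_mask).
Premise 5, O(certify_record → don_mask), contraposes to O(not don_mask → not certify_record); with O(not don_mask) we get O(not certify_record).
From O(not certify_record) and premise 2, O(not certify_record → not recuse_self), we obtain O(not recuse_self).
Applying K to premise 1 (O(not recuse_self → stow_gear)) and O(not recuse_self) yields O(stow_gear).
So O(stow_gear) holds — stow_gear is obligatory. None of the other listed options is made obligatory by any chain of premises.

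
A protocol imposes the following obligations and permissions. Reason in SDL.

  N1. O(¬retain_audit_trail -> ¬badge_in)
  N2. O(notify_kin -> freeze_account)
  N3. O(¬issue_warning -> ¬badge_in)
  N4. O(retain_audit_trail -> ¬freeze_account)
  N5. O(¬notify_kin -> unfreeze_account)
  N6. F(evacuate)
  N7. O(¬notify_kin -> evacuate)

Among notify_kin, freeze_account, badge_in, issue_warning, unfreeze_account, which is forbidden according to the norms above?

Premise 6, F(evacuate), is equivalent to O(¬evacuate).
Premise 7 is O(¬notify_kin -> evacuate); contrapositively O(¬evacuate -> notify_kin). Since O(¬evacuate) holds, K gives O(notify_kin).
Premise 2 is O(notify_kin -> freeze_account); since O(notify_kin), deontic closure gives O(freeze_account).
The contrapositive of premise 4 (O(retain_audit_trail -> ¬freeze_account)) is O(freeze_account -> ¬retain_audit_trail), and O(freeze_account) is already established, so O(¬retain_audit_trail).
Premise 1 is O(¬retain_audit_trail -> ¬badge_in); since O(¬retain_audit_trail), deontic closure gives O(¬badge_in).
So O(¬badge_in) holds, i.e. badge_in is forbidden. None of the other listed options is forbidden under the premises.

badge_in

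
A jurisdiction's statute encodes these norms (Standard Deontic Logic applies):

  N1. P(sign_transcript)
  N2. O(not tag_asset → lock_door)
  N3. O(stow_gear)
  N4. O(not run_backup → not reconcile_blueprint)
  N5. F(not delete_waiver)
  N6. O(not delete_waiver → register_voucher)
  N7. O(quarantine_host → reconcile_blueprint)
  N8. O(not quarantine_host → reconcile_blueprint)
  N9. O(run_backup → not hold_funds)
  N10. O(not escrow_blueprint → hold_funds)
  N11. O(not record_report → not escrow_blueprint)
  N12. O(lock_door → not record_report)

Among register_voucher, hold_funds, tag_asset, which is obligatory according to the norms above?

By case analysis on quarantine_host: premise 7 gives O(quarantine_host → reconcile_blueprint) and premise 8 gives O(not quarantine_host → reconcile_blueprint), so O(reconcile_blueprint) either way.
Premise 4 is O(not run_backup → not reconcile_blueprint); contrapositively O(reconcile_blueprint → run_backup). Since O(reconcile_blueprint) holds, K gives O(run_backup).
Applying K to premise 9 (O(run_backup → not hold_funds)) and O(run_backup) yields O(not hold_funds).
The contrapositive of premise 10 (O(not escrow_blueprint → hold_funds)) is O(not hold_funds → escrow_blueprint), and O(not hold_funds) is already established, so O(escrow_blueprint).
Premise 11 is O(not record_report → not escrow_blueprint); contrapositively O(escrow_blueprint → record_report). Since O(escrow_blueprint) holds, K gives O(record_report).
Premise 12, O(lock_door → not record_report), contraposes to O(record_report → not lock_door); with O(record_report) we get O(not lock_door).
The contrapositive of premise 2 (O(not tag_asset → lock_door)) is O(not lock_door → tag_asset), and O(not lock_door) is already established, so O(tag_asset).
So O(tag_asset) holds — tag_asset is obligatory. None of the other listed options is made obligatory by any chain of premises.

tag_asset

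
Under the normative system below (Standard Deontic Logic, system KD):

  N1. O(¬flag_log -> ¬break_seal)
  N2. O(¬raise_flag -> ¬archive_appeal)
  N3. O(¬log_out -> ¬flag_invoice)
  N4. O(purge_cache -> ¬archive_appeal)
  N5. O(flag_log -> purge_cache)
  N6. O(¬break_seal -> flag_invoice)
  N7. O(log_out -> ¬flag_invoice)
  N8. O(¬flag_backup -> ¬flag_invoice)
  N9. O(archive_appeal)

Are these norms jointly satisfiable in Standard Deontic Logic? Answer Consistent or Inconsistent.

By case analysis on log_out: premise 7 gives O(log_out -> ¬flag_invoice) and premise 3 gives O(¬log_out -> ¬flag_invoice), so O(¬flag_invoice) either way.
Premise 6, O(¬break_seal -> flag_invoice), contraposes to O(¬flag_invoice -> break_seal); with O(¬flag_invoice) we get O(break_seal).
Premise 1, O(¬flag_log -> ¬break_seal), contraposes to O(break_seal -> flag_log); with O(break_seal) we get O(flag_log).
Premise 5 is O(flag_log -> purge_cache); since O(flag_log), deontic closure gives O(purge_cache).
From O(purge_cache) and premise 4, O(purge_cache -> ¬archive_appeal), we obtain O(¬archive_appeal).
However, premise 9 gives O(archive_appeal).
We now have both O(¬archive_appeal) and O(archive_appeal) — archive_appeal is simultaneously obligatory and forbidden, violating the D-axiom.

Inconsistent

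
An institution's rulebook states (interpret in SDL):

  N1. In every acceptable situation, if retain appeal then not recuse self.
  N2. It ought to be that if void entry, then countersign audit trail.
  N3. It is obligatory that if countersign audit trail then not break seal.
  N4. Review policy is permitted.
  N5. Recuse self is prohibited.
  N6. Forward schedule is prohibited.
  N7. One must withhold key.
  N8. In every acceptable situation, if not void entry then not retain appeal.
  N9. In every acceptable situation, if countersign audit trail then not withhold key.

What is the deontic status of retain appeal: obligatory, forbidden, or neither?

Premise 7 gives O(withhold_key).
The contrapositive of premise 9 (O(countersign_audit_trail → ¬withhold_key)) is O(withhold_key → ¬countersign_audit_trail), and O(withhold_key) is already established, so O(¬countersign_audit_trail).
The contrapositive of premise 2 (O(void_entry → countersign_audit_trail)) is O(¬countersign_audit_trail → ¬void_entry), and O(¬countersign_audit_trail) is already established, so O(¬void_entry).
From O(¬void_entry) and premise 8, O(¬void_entry → ¬retain_appeal), we obtain O(¬retain_appeal).
Premises 1, 3, 4, 5, 6 do not contribute to this derivation.
Thus O(¬retain_appeal), which is F(retain_appeal): retain_appeal is forbidden.

Forbidden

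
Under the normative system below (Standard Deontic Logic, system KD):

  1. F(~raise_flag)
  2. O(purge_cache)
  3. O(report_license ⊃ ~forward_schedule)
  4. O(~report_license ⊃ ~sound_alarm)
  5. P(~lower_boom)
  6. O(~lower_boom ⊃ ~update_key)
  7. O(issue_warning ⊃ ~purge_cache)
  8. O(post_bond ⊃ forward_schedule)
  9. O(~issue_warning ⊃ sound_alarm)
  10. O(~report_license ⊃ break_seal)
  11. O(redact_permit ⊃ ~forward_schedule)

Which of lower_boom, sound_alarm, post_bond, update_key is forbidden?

From premise 2 we have O(purge_cache).
The contrapositive of premise 7 (O(issue_warning ⊃ ~purge_cache)) is O(purge_cache ⊃ ~issue_warning), and O(purge_cache) is already established, so O(~issue_warning).
With premise 9, O(~issue_warning ⊃ sound_alarm), the K-axiom yields O(sound_alarm).
Premise 4 is O(~report_license ⊃ ~sound_alarm); contrapositively O(sound_alarm ⊃ report_license). Since O(sound_alarm) holds, K gives O(report_license).
Applying K to premise 3 (O(report_license ⊃ ~forward_schedule)) and O(report_license) yields O(~forward_schedule).
The contrapositive of premise 8 (O(post_bond ⊃ forward_schedule)) is O(~forward_schedule ⊃ ~post_bond), and O(~forward_schedule) is already established, so O(~post_bond).
So O(~post_bond) holds, i.e. post_bond is forbidden. None of the other listed options is forbidden under the premises.

post_bond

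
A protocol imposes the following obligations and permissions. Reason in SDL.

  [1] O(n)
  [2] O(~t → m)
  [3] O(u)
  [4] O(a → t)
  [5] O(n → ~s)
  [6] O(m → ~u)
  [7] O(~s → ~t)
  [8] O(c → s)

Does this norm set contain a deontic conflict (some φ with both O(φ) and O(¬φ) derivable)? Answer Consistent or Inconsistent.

Inconsistent

From premise 3 we have O(u).
The contrapositive of premise 6 (O(m → ~u)) is O(u → ~m), and O(u) is already established, so O(~m).
Premise 2, O(~t → m), contraposes to O(~m → t); with O(~m) we get O(t).
Premise 7 is O(~s → ~t); contrapositively O(t → s). Since O(t) holds, K gives O(s).
Premise 5 is O(n → ~s); contrapositively O(s → ~n). Since O(s) holds, K gives O(~n).
Yet premise 1 states O(n).
We now have both O(~n) and O(n) — n is simultaneously obligatory and forbidden, violating the D-axiom.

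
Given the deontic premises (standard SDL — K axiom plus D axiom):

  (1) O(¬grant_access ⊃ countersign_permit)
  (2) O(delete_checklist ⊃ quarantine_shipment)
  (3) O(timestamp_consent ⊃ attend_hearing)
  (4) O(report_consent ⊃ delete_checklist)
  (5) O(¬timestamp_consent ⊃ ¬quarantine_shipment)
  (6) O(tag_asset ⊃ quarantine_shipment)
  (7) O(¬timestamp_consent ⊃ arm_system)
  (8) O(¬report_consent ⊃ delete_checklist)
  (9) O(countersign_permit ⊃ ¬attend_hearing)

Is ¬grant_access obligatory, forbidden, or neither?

Forbidden

Premises 4 and 8 cover both cases: O(report_consent ⊃ delete_checklist) and O(¬report_consent ⊃ delete_checklist). Since report_consent ∨ ¬report_consent is a tautology, O(delete_checklist) follows.
With premise 2, O(delete_checklist ⊃ quarantine_shipment), the K-axiom yields O(quarantine_shipment).
Premise 5, O(¬timestamp_consent ⊃ ¬quarantine_shipment), contraposes to O(quarantine_shipment ⊃ timestamp_consent); with O(quarantine_shipment) we get O(timestamp_consent).
With premise 3, O(timestamp_consent ⊃ attend_hearing), the K-axiom yields O(attend_hearing).
Premise 9 is O(countersign_permit ⊃ ¬attend_hearing); contrapositively O(attend_hearing ⊃ ¬countersign_permit). Since O(attend_hearing) holds, K gives O(¬countersign_permit).
Premise 1 is O(¬grant_access ⊃ countersign_permit); contrapositively O(¬countersign_permit ⊃ grant_access). Since O(¬countersign_permit) holds, K gives O(grant_access).
Premises 6, 7 do not contribute to this derivation.
Thus O(grant_access), which is F(¬grant_access): ¬grant_access is forbidden.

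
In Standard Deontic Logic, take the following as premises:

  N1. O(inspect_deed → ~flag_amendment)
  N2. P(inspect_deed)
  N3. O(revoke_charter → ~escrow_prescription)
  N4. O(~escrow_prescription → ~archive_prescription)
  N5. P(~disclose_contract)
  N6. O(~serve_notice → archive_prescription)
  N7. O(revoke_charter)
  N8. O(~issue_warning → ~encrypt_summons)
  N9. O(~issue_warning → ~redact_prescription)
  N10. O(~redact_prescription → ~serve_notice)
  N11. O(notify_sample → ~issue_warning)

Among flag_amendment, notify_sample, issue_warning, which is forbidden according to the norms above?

notify_sample

From premise 7 we have O(revoke_charter).
With premise 3, O(revoke_charter → ~escrow_prescription), the K-axiom yields O(~escrow_prescription).
Applying K to premise 4 (O(~escrow_prescription → ~archive_prescription)) and O(~escrow_prescription) yields O(~archive_prescription).
The contrapositive of premise 6 (O(~serve_notice → archive_prescription)) is O(~archive_prescription → serve_notice), and O(~archive_prescription) is already established, so O(serve_notice).
The contrapositive of premise 10 (O(~redact_prescription → ~serve_notice)) is O(serve_notice → redact_prescription), and O(serve_notice) is already established, so O(redact_prescription).
Premise 9, O(~issue_warning → ~redact_prescription), contraposes to O(redact_prescription → issue_warning); with O(redact_prescription) we get O(issue_warning).
Premise 11, O(notify_sample → ~issue_warning), contraposes to O(issue_warning → ~notify_sample); with O(issue_warning) we get O(~notify_sample).
So O(~notify_sample) holds, i.e. notify_sample is forbidden. None of the other listed options is forbidden under the premises.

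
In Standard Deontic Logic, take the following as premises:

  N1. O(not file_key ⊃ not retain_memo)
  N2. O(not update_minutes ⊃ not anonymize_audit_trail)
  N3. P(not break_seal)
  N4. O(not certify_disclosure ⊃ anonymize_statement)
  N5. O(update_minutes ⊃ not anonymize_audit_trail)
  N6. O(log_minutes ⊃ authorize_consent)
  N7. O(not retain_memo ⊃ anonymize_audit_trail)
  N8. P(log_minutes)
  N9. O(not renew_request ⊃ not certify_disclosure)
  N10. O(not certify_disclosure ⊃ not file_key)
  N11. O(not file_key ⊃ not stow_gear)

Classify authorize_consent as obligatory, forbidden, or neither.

Neither

Premise 6 is O(log_minutes ⊃ authorize_consent), but O(log_minutes) is not derivable from the premises (the permission P(log_minutes) asserts only not O(not log_minutes), not O(log_minutes)), so it does not yield O(authorize_consent).
No premise or chain of K-axiom applications forces O(authorize_consent), and none forces O(not authorize_consent). So authorize_consent is neither obligatory nor forbidden under these norms.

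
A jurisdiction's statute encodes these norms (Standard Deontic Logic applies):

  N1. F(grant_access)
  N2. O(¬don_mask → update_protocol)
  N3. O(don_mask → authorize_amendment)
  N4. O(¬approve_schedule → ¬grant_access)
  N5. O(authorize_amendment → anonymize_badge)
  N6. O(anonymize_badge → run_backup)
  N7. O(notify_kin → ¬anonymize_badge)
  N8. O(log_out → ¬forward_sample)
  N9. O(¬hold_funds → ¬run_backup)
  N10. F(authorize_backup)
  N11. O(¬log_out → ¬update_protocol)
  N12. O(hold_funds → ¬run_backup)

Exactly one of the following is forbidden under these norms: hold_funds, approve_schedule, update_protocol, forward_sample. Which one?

forward_sample

By case analysis on hold_funds: premise 12 gives O(hold_funds → ¬run_backup) and premise 9 gives O(¬hold_funds → ¬run_backup), so O(¬run_backup) either way.
Premise 6 is O(anonymize_badge → run_backup); contrapositively O(¬run_backup → ¬anonymize_badge). Since O(¬run_backup) holds, K gives O(¬anonymize_badge).
The contrapositive of premise 5 (O(authorize_amendment → anonymize_badge)) is O(¬anonymize_badge → ¬authorize_amendment), and O(¬anonymize_badge) is already established, so O(¬authorize_amendment).
Premise 3 is O(don_mask → authorize_amendment); contrapositively O(¬authorize_amendment → ¬don_mask). Since O(¬authorize_amendment) holds, K gives O(¬don_mask).
With premise 2, O(¬don_mask → update_protocol), the K-axiom yields O(update_protocol).
The contrapositive of premise 11 (O(¬log_out → ¬update_protocol)) is O(update_protocol → log_out), and O(update_protocol) is already established, so O(log_out).
Premise 8 is O(log_out → ¬forward_sample); since O(log_out), deontic closure gives O(¬forward_sample).
So O(¬forward_sample) holds, i.e. forward_sample is forbidden. None of the other listed options is forbidden under the premises.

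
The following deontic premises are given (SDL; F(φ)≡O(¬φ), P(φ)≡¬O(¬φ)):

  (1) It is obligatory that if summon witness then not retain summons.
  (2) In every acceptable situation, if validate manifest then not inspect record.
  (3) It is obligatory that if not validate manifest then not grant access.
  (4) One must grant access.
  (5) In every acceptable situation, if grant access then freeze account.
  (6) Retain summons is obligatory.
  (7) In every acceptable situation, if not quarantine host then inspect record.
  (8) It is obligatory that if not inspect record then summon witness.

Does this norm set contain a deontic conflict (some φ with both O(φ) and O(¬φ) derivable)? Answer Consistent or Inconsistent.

Inconsistent

Premise 6 gives O(retain_summons).
The contrapositive of premise 1 (O(summon_witness → ¬retain_summons)) is O(retain_summons → ¬summon_witness), and O(retain_summons) is already established, so O(¬summon_witness).
Premise 8 is O(¬inspect_record → summon_witness); contrapositively O(¬summon_witness → inspect_record). Since O(¬summon_witness) holds, K gives O(inspect_record).
Premise 2 is O(validate_manifest → ¬inspect_record); contrapositively O(inspect_record → ¬validate_manifest). Since O(inspect_record) holds, K gives O(¬validate_manifest).
Applying K to premise 3 (O(¬validate_manifest → ¬grant_access)) and O(¬validate_manifest) yields O(¬grant_access).
Yet premise 4 states O(grant_access).
We now have both O(¬grant_access) and O(grant_access) — grant_access is simultaneously obligatory and forbidden, violating the D-axiom.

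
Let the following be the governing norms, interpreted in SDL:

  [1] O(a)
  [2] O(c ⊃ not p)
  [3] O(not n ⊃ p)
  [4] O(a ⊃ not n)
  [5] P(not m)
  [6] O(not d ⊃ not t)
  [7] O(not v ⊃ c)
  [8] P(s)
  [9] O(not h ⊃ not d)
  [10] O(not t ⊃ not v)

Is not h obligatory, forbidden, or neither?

Premise 1 states O(a) outright.
With premise 4, O(a ⊃ not n), the K-axiom yields O(not n).
Applying K to premise 3 (O(not n ⊃ p)) and O(not n) yields O(p).
Premise 2 is O(c ⊃ not p); contrapositively O(p ⊃ not c). Since O(p) holds, K gives O(not c).
The contrapositive of premise 7 (O(not v ⊃ c)) is O(not c ⊃ v), and O(not c) is already established, so O(v).
The contrapositive of premise 10 (O(not t ⊃ not v)) is O(v ⊃ t), and O(v) is already established, so O(t).
Premise 6, O(not d ⊃ not t), contraposes to O(t ⊃ d); with O(t) we get O(d).
Premise 9 is O(not h ⊃ not d); contrapositively O(d ⊃ h). Since O(d) holds, K gives O(h).
Premises 5, 8 do not contribute to this derivation.
Thus O(h), which is F(not h): not h is forbidden.

Forbidden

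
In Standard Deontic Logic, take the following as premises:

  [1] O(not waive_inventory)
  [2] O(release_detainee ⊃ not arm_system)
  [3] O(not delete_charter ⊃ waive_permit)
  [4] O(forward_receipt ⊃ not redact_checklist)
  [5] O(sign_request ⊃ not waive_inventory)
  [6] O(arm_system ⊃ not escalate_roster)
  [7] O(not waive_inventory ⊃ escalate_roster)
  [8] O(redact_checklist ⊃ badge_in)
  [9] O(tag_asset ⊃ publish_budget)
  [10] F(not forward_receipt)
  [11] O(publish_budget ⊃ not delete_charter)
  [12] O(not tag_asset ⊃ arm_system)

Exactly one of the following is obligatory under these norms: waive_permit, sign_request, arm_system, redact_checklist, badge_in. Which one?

waive_permit

Premise 1 gives O(not waive_inventory).
With premise 7, O(not waive_inventory ⊃ escalate_roster), the K-axiom yields O(escalate_roster).
Premise 6, O(arm_system ⊃ not escalate_roster), contraposes to O(escalate_roster ⊃ not arm_system); with O(escalate_roster) we get O(not arm_system).
Premise 12 is O(not tag_asset ⊃ arm_system); contrapositively O(not arm_system ⊃ tag_asset). Since O(not arm_system) holds, K gives O(tag_asset).
From O(tag_asset) and premise 9, O(tag_asset ⊃ publish_budget), we obtain O(publish_budget).
Applying K to premise 11 (O(publish_budget ⊃ not delete_charter)) and O(publish_budget) yields O(not delete_charter).
Applying K to premise 3 (O(not delete_charter ⊃ waive_permit)) and O(not delete_charter) yields O(waive_permit).
So O(waive_permit) holds — waive_permit is obligatory. None of the other listed options is made obligatory by any chain of premises.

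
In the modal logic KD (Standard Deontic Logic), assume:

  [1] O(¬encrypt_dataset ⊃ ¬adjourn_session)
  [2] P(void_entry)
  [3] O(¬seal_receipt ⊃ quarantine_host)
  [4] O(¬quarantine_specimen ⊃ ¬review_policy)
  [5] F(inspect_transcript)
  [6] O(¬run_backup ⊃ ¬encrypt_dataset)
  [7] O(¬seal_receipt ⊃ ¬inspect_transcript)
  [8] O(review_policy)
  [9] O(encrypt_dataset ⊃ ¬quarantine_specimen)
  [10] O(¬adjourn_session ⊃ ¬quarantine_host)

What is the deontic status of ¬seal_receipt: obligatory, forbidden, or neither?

Premise 8 states O(review_policy) outright.
The contrapositive of premise 4 (O(¬quarantine_specimen ⊃ ¬review_policy)) is O(review_policy ⊃ quarantine_specimen), and O(review_policy) is already established, so O(quarantine_specimen).
Premise 9, O(encrypt_dataset ⊃ ¬quarantine_specimen), contraposes to O(quarantine_specimen ⊃ ¬encrypt_dataset); with O(quarantine_specimen) we get O(¬encrypt_dataset).
With premise 1, O(¬encrypt_dataset ⊃ ¬adjourn_session), the K-axiom yields O(¬adjourn_session).
From O(¬adjourn_session) and premise 10, O(¬adjourn_session ⊃ ¬quarantine_host), we obtain O(¬quarantine_host).
Premise 3 is O(¬seal_receipt ⊃ quarantine_host); contrapositively O(¬quarantine_host ⊃ seal_receipt). Since O(¬quarantine_host) holds, K gives O(seal_receipt).
Premises 2, 5, 6, 7 do not contribute to this derivation.
Thus O(seal_receipt), which is F(¬seal_receipt): ¬seal_receipt is forbidden.

Forbidden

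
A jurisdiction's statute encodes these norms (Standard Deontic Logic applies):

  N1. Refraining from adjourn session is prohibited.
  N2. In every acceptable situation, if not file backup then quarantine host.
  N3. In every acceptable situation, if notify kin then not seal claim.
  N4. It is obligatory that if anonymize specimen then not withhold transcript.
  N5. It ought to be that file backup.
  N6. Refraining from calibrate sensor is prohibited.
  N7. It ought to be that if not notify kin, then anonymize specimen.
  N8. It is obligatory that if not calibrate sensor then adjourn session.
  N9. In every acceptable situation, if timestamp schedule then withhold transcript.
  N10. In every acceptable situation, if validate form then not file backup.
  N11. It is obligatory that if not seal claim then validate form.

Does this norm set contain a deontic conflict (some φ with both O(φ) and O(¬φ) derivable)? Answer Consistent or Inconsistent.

Consistent

Premise 8 is O(¬calibrate_sensor → adjourn_session); even if O(adjourn_session) held, inferring O(¬calibrate_sensor) would be affirming the consequent — invalid.
So O(¬calibrate_sensor) is not derivable, and the apparent clash with O(calibrate_sensor) does not arise.
A world satisfying every obligation exists (e.g. adjourn_session=true, anonymize_specimen=true, calibrate_sensor=true, file_backup=true, notify_kin=false, quarantine_host=false, seal_claim=true, timestamp_schedule=false, validate_form=false, withhold_transcript=false); no atom is both obligatory and forbidden, so the set is consistent.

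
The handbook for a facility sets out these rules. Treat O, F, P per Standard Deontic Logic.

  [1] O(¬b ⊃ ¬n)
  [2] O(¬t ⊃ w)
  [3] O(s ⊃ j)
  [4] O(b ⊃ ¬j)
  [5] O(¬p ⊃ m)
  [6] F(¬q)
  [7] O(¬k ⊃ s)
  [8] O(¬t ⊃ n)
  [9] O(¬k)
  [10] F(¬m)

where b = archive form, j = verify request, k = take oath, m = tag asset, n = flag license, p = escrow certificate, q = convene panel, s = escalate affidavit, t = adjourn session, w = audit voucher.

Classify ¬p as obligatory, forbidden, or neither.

Neither

Premise 5 is O(¬p ⊃ m); even if O(m) held, inferring O(¬p) would be affirming the consequent — invalid.
No premise or chain of K-axiom applications forces O(¬p), and none forces O(p). So ¬p is neither obligatory nor forbidden under these norms.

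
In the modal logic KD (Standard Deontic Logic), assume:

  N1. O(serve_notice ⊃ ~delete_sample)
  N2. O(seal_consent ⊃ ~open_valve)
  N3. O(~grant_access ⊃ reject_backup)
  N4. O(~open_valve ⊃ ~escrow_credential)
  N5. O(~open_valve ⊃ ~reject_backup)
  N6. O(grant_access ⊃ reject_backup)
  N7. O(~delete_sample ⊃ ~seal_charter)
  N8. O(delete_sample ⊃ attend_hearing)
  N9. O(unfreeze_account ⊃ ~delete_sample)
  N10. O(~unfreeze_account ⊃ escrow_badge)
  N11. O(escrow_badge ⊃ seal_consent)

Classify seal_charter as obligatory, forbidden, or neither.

Premises 6 and 3 cover both cases: O(grant_access ⊃ reject_backup) and O(~grant_access ⊃ reject_backup). Since grant_access ∨ ~grant_access is a tautology, O(reject_backup) follows.
Premise 5, O(~open_valve ⊃ ~reject_backup), contraposes to O(reject_backup ⊃ open_valve); with O(reject_backup) we get O(open_valve).
Premise 2, O(seal_consent ⊃ ~open_valve), contraposes to O(open_valve ⊃ ~seal_consent); with O(open_valve) we get O(~seal_consent).
Premise 11, O(escrow_badge ⊃ seal_consent), contraposes to O(~seal_consent ⊃ ~escrow_badge); with O(~seal_consent) we get O(~escrow_badge).
Premise 10, O(~unfreeze_account ⊃ escrow_badge), contraposes to O(~escrow_badge ⊃ unfreeze_account); with O(~escrow_badge) we get O(unfreeze_account).
Applying K to premise 9 (O(unfreeze_account ⊃ ~delete_sample)) and O(unfreeze_account) yields O(~delete_sample).
Applying K to premise 7 (O(~delete_sample ⊃ ~seal_charter)) and O(~delete_sample) yields O(~seal_charter).
Premises 1, 4, 8 do not contribute to this derivation.
Thus O(~seal_charter), which is F(seal_charter): seal_charter is forbidden.

Forbidden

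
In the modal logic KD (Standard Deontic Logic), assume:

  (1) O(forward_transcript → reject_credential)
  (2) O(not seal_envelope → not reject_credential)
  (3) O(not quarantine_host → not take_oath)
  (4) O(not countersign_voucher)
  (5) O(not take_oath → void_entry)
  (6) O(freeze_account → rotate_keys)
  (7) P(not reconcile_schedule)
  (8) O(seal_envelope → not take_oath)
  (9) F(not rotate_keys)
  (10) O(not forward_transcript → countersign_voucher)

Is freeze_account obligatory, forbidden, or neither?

Neither

Premise 6 is O(freeze_account → rotate_keys); even if O(rotate_keys) held, inferring O(freeze_account) would be affirming the consequent — invalid.
No premise or chain of K-axiom applications forces O(freeze_account), and none forces O(not freeze_account). So freeze_account is neither obligatory nor forbidden under these norms.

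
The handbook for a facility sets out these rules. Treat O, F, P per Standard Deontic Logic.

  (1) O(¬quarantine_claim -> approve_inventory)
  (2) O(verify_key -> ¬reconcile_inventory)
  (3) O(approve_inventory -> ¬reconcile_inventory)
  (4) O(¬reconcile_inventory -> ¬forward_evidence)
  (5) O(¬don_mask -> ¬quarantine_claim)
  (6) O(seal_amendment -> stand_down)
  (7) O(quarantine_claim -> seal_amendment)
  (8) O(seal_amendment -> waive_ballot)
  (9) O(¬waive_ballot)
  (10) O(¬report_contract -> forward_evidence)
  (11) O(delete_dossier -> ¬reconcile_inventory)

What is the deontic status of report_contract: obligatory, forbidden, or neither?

Obligatory

Premise 9 gives O(¬waive_ballot).
Premise 8 is O(seal_amendment -> waive_ballot); contrapositively O(¬waive_ballot -> ¬seal_amendment). Since O(¬waive_ballot) holds, K gives O(¬seal_amendment).
The contrapositive of premise 7 (O(quarantine_claim -> seal_amendment)) is O(¬seal_amendment -> ¬quarantine_claim), and O(¬seal_amendment) is already established, so O(¬quarantine_claim).
From O(¬quarantine_claim) and premise 1, O(¬quarantine_claim -> approve_inventory), we obtain O(approve_inventory).
With premise 3, O(approve_inventory -> ¬reconcile_inventory), the K-axiom yields O(¬reconcile_inventory).
Premise 4 is O(¬reconcile_inventory -> ¬forward_evidence); since O(¬reconcile_inventory), deontic closure gives O(¬forward_evidence).
Premise 10 is O(¬report_contract -> forward_evidence); contrapositively O(¬forward_evidence -> report_contract). Since O(¬forward_evidence) holds, K gives O(report_contract).
Premises 2, 5, 6, 11 do not contribute to this derivation.
Hence report_contract is obligatory.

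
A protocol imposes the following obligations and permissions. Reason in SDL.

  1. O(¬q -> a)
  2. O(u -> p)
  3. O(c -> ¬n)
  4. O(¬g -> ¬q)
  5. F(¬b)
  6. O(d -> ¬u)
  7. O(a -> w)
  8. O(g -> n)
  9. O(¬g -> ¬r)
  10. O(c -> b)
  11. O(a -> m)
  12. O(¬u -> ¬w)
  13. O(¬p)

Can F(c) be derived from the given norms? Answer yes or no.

Yes

Premise 13 states O(¬p) outright.
Premise 2 is O(u -> p); contrapositively O(¬p -> ¬u). Since O(¬p) holds, K gives O(¬u).
From O(¬u) and premise 12, O(¬u -> ¬w), we obtain O(¬w).
The contrapositive of premise 7 (O(a -> w)) is O(¬w -> ¬a), and O(¬w) is already established, so O(¬a).
Premise 1 is O(¬q -> a); contrapositively O(¬a -> q). Since O(¬a) holds, K gives O(q).
Premise 4, O(¬g -> ¬q), contraposes to O(q -> g); with O(q) we get O(g).
Premise 8 is O(g -> n); since O(g), deontic closure gives O(n).
Premise 3 is O(c -> ¬n); contrapositively O(n -> ¬c). Since O(n) holds, K gives O(¬c).
Premises 5, 6, 9, 10, 11 do not contribute to this derivation.
So O(¬c) holds, i.e. F(c). The claim follows.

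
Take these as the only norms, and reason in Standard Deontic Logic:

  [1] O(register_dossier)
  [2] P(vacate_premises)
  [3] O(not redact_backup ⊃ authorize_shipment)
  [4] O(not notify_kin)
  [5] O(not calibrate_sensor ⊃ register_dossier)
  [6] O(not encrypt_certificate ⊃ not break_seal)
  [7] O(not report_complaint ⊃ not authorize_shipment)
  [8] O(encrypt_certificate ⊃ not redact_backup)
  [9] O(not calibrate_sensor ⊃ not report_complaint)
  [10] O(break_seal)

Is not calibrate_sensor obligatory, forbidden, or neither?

Forbidden

Premise 10 states O(break_seal) outright.
Premise 6, O(not encrypt_certificate ⊃ not break_seal), contraposes to O(break_seal ⊃ encrypt_certificate); with O(break_seal) we get O(encrypt_certificate).
With premise 8, O(encrypt_certificate ⊃ not redact_backup), the K-axiom yields O(not redact_backup).
Premise 3 is O(not redact_backup ⊃ authorize_shipment); since O(not redact_backup), deontic closure gives O(authorize_shipment).
Premise 7 is O(not report_complaint ⊃ not authorize_shipment); contrapositively O(authorize_shipment ⊃ report_complaint). Since O(authorize_shipment) holds, K gives O(report_complaint).
Premise 9 is O(not calibrate_sensor ⊃ not report_complaint); contrapositively O(report_complaint ⊃ calibrate_sensor). Since O(report_complaint) holds, K gives O(calibrate_sensor).
Premises 1, 2, 4, 5 do not contribute to this derivation.
Thus O(calibrate_sensor), which is F(not calibrate_sensor): not calibrate_sensor is forbidden.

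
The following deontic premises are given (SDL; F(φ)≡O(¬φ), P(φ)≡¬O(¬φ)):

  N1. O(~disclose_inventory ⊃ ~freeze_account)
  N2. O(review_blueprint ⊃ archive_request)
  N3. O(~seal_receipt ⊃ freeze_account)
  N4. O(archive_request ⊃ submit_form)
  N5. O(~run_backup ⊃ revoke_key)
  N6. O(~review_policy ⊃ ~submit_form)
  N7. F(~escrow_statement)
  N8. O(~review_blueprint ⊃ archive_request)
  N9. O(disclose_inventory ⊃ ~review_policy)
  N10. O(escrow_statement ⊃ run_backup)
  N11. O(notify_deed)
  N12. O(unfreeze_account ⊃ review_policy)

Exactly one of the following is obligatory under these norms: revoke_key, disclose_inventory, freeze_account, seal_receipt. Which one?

Premises 8 and 2 cover both cases: O(~review_blueprint ⊃ archive_request) and O(review_blueprint ⊃ archive_request). Since ~review_blueprint ∨ review_blueprint is a tautology, O(archive_request) follows.
From O(archive_request) and premise 4, O(archive_request ⊃ submit_form), we obtain O(submit_form).
Premise 6, O(~review_policy ⊃ ~submit_form), contraposes to O(submit_form ⊃ review_policy); with O(submit_form) we get O(review_policy).
Premise 9, O(disclose_inventory ⊃ ~review_policy), contraposes to O(review_policy ⊃ ~disclose_inventory); with O(review_policy) we get O(~disclose_inventory).
From O(~disclose_inventory) and premise 1, O(~disclose_inventory ⊃ ~freeze_account), we obtain O(~freeze_account).
Premise 3, O(~seal_receipt ⊃ freeze_account), contraposes to O(~freeze_account ⊃ seal_receipt); with O(~freeze_account) we get O(seal_receipt).
So O(seal_receipt) holds — seal_receipt is obligatory. None of the other listed options is made obligatory by any chain of premises.

seal_receipt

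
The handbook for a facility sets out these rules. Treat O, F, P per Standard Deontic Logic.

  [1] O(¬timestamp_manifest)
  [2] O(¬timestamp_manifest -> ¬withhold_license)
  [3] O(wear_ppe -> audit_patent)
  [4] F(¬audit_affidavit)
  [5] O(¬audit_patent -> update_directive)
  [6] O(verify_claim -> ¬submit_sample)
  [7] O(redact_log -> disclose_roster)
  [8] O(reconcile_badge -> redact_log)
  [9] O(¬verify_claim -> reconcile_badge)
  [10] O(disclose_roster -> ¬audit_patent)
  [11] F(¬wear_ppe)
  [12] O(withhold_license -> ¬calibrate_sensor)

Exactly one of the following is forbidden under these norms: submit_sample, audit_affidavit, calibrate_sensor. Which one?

submit_sample

Premise 11 is F(¬wear_ppe), i.e. O(wear_ppe).
Premise 3 is O(wear_ppe -> audit_patent); since O(wear_ppe), deontic closure gives O(audit_patent).
Premise 10 is O(disclose_roster -> ¬audit_patent); contrapositively O(audit_patent -> ¬disclose_roster). Since O(audit_patent) holds, K gives O(¬disclose_roster).
Premise 7, O(redact_log -> disclose_roster), contraposes to O(¬disclose_roster -> ¬redact_log); with O(¬disclose_roster) we get O(¬redact_log).
The contrapositive of premise 8 (O(reconcile_badge -> redact_log)) is O(¬redact_log -> ¬reconcile_badge), and O(¬redact_log) is already established, so O(¬reconcile_badge).
Premise 9, O(¬verify_claim -> reconcile_badge), contraposes to O(¬reconcile_badge -> verify_claim); with O(¬reconcile_badge) we get O(verify_claim).
Applying K to premise 6 (O(verify_claim -> ¬submit_sample)) and O(verify_claim) yields O(¬submit_sample).
So O(¬submit_sample) holds, i.e. submit_sample is forbidden. None of the other listed options is forbidden under the premises.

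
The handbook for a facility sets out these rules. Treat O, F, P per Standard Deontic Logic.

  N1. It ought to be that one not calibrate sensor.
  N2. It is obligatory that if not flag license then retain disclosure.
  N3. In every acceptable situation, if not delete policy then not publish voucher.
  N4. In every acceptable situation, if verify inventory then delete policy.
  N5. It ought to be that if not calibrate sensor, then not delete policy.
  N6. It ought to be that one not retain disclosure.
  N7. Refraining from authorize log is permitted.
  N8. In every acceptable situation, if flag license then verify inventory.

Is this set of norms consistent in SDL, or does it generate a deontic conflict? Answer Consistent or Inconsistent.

Premise 6 gives O(¬retain_disclosure).
Premise 2 is O(¬flag_license → retain_disclosure); contrapositively O(¬retain_disclosure → flag_license). Since O(¬retain_disclosure) holds, K gives O(flag_license).
From O(flag_license) and premise 8, O(flag_license → verify_inventory), we obtain O(verify_inventory).
Premise 4 is O(verify_inventory → delete_policy); since O(verify_inventory), deontic closure gives O(delete_policy).
Premise 5, O(¬calibrate_sensor → ¬delete_policy), contraposes to O(delete_policy → calibrate_sensor); with O(delete_policy) we get O(calibrate_sensor).
However, premise 1 gives O(¬calibrate_sensor).
We now have both O(calibrate_sensor) and O(¬calibrate_sensor) — calibrate_sensor is simultaneously obligatory and forbidden, violating the D-axiom.

Inconsistent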